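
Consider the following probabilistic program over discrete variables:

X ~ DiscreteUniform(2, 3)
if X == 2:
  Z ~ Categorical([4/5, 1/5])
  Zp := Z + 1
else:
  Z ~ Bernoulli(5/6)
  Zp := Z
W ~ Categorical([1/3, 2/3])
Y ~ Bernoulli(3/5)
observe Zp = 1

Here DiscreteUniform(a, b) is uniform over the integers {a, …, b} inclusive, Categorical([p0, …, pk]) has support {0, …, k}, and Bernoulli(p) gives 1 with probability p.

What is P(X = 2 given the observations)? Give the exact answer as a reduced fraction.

P(X = 2 | obs) = 24/49

Enumerate traces; 8 have nonzero weight after conditioning:
  (X=2, Z=0, W=0, Y=0) weight 4/75
  (X=2, Z=0, W=0, Y=1) weight 2/25
  (X=2, Z=0, W=1, Y=0) weight 8/75
  (X=2, Z=0, W=1, Y=1) weight 4/25
  (X=3, Z=1, W=0, Y=0) weight 1/18
  (X=3, Z=1, W=0, Y=1) weight 1/12
  (X=3, Z=1, W=1, Y=0) weight 1/9
  (X=3, Z=1, W=1, Y=1) weight 1/6
Group by X:
  weight(X=2) = 2/5
  weight(X=3) = 5/12
Total weight = 2/5 + 5/12 = 49/60
P(X=2 | obs) = 2/5 / 49/60 = 24/49
P(X=3 | obs) = 5/12 / 49/60 = 25/49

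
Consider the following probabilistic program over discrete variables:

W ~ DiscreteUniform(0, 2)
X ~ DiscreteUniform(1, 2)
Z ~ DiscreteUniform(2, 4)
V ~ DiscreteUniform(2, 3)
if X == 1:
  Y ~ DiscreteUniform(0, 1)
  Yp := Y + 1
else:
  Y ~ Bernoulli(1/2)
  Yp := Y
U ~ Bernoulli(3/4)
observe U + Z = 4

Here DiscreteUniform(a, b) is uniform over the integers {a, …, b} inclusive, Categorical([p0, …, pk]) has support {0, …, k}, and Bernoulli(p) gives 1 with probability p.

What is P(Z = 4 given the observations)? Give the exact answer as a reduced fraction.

Enumerate traces; 48 have nonzero weight after conditioning:
  (W=0, X=1, Z=3, V=2, Y=0, U=1) weight 1/96
  (W=0, X=1, Z=3, V=2, Y=1, U=1) weight 1/96
  (W=0, X=1, Z=3, V=3, Y=0, U=1) weight 1/96
  (W=0, X=1, Z=3, V=3, Y=1, U=1) weight 1/96
  (W=0, X=1, Z=4, V=2, Y=0, U=0) weight 1/288
  (W=0, X=1, Z=4, V=2, Y=1, U=0) weight 1/288
  (W=0, X=1, Z=4, V=3, Y=0, U=0) weight 1/288
  (W=0, X=1, Z=4, V=3, Y=1, U=0) weight 1/288
  … 40 more
Group by Z:
  weight(Z=3) = 1/4
  weight(Z=4) = 1/12
Total weight = 1/4 + 1/12 = 1/3
P(Z=3 | obs) = 1/4 / 1/3 = 3/4
P(Z=4 | obs) = 1/12 / 1/3 = 1/4

P(Z = 4 | obs) = 1/4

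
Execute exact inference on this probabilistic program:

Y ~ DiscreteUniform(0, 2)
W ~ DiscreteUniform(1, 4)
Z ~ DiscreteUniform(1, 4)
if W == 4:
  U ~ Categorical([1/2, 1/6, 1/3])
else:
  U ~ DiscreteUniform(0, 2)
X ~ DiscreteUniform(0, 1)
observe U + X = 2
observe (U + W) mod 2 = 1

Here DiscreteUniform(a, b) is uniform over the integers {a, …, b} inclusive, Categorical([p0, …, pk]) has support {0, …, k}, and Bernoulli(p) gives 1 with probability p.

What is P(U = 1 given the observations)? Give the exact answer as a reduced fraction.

Enumerate traces; 48 have nonzero weight after conditioning:
  (Y=0, W=1, Z=1, U=2, X=0) weight 1/288
  (Y=0, W=1, Z=2, U=2, X=0) weight 1/288
  (Y=0, W=1, Z=3, U=2, X=0) weight 1/288
  (Y=0, W=1, Z=4, U=2, X=0) weight 1/288
  (Y=0, W=2, Z=1, U=1, X=1) weight 1/288
  (Y=0, W=2, Z=2, U=1, X=1) weight 1/288
  (Y=0, W=2, Z=3, U=1, X=1) weight 1/288
  (Y=0, W=2, Z=4, U=1, X=1) weight 1/288
  … 40 more
Group by U:
  weight(U=1) = 1/16
  weight(U=2) = 1/12
Total weight = 1/16 + 1/12 = 7/48
P(U=1 | obs) = 1/16 / 7/48 = 3/7
P(U=2 | obs) = 1/12 / 7/48 = 4/7

P(U = 1 | obs) = 3/7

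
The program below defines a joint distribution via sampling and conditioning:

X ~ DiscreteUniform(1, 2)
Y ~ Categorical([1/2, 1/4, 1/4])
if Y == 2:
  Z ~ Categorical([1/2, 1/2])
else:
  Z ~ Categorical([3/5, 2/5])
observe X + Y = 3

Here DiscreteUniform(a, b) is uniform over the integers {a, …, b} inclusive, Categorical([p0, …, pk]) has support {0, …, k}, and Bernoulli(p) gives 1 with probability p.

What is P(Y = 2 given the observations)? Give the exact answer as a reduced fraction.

Enumerate traces; 4 have nonzero weight after conditioning:
  (X=1, Y=2, Z=0) weight 1/16
  (X=1, Y=2, Z=1) weight 1/16
  (X=2, Y=1, Z=0) weight 3/40
  (X=2, Y=1, Z=1) weight 1/20
Group by Y:
  weight(Y=1) = 1/8
  weight(Y=2) = 1/8
Total weight = 1/8 + 1/8 = 1/4
P(Y=1 | obs) = 1/8 / 1/4 = 1/2
P(Y=2 | obs) = 1/8 / 1/4 = 1/2

P(Y = 2 | obs) = 1/2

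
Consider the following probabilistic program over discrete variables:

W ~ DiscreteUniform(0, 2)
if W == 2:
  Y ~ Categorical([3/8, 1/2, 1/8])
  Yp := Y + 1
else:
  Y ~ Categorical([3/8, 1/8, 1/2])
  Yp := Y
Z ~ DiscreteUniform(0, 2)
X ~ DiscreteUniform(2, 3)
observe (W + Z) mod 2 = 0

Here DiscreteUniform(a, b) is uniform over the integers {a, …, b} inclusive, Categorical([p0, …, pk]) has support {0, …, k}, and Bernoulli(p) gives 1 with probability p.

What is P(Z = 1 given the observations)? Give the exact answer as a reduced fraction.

Enumerate traces; 30 have nonzero weight after conditioning:
  (W=0, Y=0, Z=0, X=2) weight 1/48
  (W=0, Y=0, Z=0, X=3) weight 1/48
  (W=0, Y=0, Z=2, X=2) weight 1/48
  (W=0, Y=0, Z=2, X=3) weight 1/48
  (W=0, Y=1, Z=0, X=2) weight 1/144
  (W=0, Y=1, Z=0, X=3) weight 1/144
  (W=0, Y=1, Z=2, X=2) weight 1/144
  (W=0, Y=1, Z=2, X=3) weight 1/144
  (W=1, Y=0, Z=1, X=2) weight 1/48
  … 21 more
Group by Z:
  weight(Z=0) = 2/9
  weight(Z=1) = 1/9
  weight(Z=2) = 2/9
Total weight = 2/9 + 1/9 + 2/9 = 5/9
P(Z=0 | obs) = 2/9 / 5/9 = 2/5
P(Z=1 | obs) = 1/9 / 5/9 = 1/5
P(Z=2 | obs) = 2/9 / 5/9 = 2/5

P(Z = 1 | obs) = 1/5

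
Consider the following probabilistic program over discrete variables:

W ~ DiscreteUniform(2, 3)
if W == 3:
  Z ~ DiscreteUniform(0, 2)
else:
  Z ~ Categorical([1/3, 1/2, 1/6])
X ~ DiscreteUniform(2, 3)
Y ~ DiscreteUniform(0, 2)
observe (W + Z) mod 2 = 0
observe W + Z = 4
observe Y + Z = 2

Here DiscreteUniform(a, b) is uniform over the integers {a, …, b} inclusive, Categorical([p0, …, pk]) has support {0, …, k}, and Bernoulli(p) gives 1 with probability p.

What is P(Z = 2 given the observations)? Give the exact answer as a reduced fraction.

Enumerate traces; 4 have nonzero weight after conditioning:
  (W=2, Z=2, X=2, Y=0) weight 1/72
  (W=2, Z=2, X=3, Y=0) weight 1/72
  (W=3, Z=1, X=2, Y=1) weight 1/36
  (W=3, Z=1, X=3, Y=1) weight 1/36
Group by Z:
  weight(Z=1) = 1/18
  weight(Z=2) = 1/36
Total weight = 1/18 + 1/36 = 1/12
P(Z=1 | obs) = 1/18 / 1/12 = 2/3
P(Z=2 | obs) = 1/36 / 1/12 = 1/3

P(Z = 2 | obs) = 1/3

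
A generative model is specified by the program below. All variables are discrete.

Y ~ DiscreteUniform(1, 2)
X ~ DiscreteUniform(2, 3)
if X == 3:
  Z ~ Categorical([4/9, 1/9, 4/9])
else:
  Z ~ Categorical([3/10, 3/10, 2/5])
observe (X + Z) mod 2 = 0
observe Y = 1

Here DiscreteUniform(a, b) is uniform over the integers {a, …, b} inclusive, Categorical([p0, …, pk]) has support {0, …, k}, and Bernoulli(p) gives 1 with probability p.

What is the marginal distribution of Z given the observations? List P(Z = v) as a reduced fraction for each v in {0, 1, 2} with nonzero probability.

Enumerate traces; 3 have nonzero weight after conditioning:
  (Y=1, X=2, Z=0) weight 3/40
  (Y=1, X=2, Z=2) weight 1/10
  (Y=1, X=3, Z=1) weight 1/36
Group by Z:
  weight(Z=0) = 3/40
  weight(Z=1) = 1/36
  weight(Z=2) = 1/10
Total weight = 3/40 + 1/36 + 1/10 = 73/360
P(Z=0 | obs) = 3/40 / 73/360 = 27/73
P(Z=1 | obs) = 1/36 / 73/360 = 10/73
P(Z=2 | obs) = 1/10 / 73/360 = 36/73

P(Z=0) = 27/73, P(Z=1) = 10/73, P(Z=2) = 36/73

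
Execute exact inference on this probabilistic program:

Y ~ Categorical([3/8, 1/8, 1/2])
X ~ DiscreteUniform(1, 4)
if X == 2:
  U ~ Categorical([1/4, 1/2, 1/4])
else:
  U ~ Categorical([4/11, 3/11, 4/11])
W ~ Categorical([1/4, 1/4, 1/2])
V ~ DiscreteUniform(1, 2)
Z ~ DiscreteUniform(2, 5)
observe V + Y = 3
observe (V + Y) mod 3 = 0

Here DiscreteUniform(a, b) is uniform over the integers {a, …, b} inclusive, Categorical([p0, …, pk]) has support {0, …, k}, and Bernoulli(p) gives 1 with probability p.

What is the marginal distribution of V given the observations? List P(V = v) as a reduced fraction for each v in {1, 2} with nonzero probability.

P(V=1) = 4/5, P(V=2) = 1/5

Enumerate traces; 288 have nonzero weight after conditioning:
  (Y=1, X=1, U=0, W=0, V=2, Z=2) weight 1/2816
  (Y=1, X=1, U=0, W=0, V=2, Z=3) weight 1/2816
  (Y=1, X=1, U=0, W=0, V=2, Z=4) weight 1/2816
  (Y=1, X=1, U=0, W=0, V=2, Z=5) weight 1/2816
  (Y=1, X=1, U=0, W=1, V=2, Z=2) weight 1/2816
  (Y=1, X=1, U=0, W=1, V=2, Z=3) weight 1/2816
  (Y=1, X=1, U=0, W=1, V=2, Z=4) weight 1/2816
  (Y=1, X=1, U=0, W=1, V=2, Z=5) weight 1/2816
  (Y=2, X=1, U=0, W=0, V=1, Z=2) weight 1/704
  … 279 more
Group by V:
  weight(V=1) = 1/4
  weight(V=2) = 1/16
Total weight = 1/4 + 1/16 = 5/16
P(V=1 | obs) = 1/4 / 5/16 = 4/5
P(V=2 | obs) = 1/16 / 5/16 = 1/5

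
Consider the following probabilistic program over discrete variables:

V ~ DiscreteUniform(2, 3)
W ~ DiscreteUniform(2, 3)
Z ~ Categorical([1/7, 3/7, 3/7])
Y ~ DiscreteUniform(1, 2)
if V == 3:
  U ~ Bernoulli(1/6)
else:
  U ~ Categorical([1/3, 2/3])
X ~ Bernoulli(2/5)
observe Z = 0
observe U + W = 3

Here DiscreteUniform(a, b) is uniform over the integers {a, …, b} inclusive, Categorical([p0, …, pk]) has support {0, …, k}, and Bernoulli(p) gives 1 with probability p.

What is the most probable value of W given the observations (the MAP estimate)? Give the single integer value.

argmax_v P(W = v | obs) = 3

Enumerate traces; 16 have nonzero weight after conditioning:
  (V=2, W=2, Z=0, Y=1, U=1, X=0) weight 1/140
  (V=2, W=2, Z=0, Y=1, U=1, X=1) weight 1/210
  (V=2, W=2, Z=0, Y=2, U=1, X=0) weight 1/140
  (V=2, W=2, Z=0, Y=2, U=1, X=1) weight 1/210
  (V=2, W=3, Z=0, Y=1, U=0, X=0) weight 1/280
  (V=2, W=3, Z=0, Y=1, U=0, X=1) weight 1/420
  (V=2, W=3, Z=0, Y=2, U=0, X=0) weight 1/280
  (V=2, W=3, Z=0, Y=2, U=0, X=1) weight 1/420
  … 8 more
Group by W:
  weight(W=2) = 5/168
  weight(W=3) = 1/24
Total weight = 5/168 + 1/24 = 1/14
P(W=2 | obs) = 5/168 / 1/14 = 5/12
P(W=3 | obs) = 1/24 / 1/14 = 7/12
argmax = 3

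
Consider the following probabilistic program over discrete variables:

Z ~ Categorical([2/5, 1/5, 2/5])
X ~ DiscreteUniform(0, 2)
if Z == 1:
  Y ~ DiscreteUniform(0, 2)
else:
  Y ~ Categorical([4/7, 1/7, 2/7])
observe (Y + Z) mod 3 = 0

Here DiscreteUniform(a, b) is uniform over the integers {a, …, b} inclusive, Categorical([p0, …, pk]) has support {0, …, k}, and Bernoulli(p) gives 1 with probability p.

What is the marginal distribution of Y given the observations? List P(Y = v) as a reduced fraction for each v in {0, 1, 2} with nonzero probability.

P(Y=0) = 24/37, P(Y=1) = 6/37, P(Y=2) = 7/37

Enumerate traces; 9 have nonzero weight after conditioning:
  (Z=0, X=0, Y=0) weight 8/105
  (Z=0, X=1, Y=0) weight 8/105
  (Z=0, X=2, Y=0) weight 8/105
  (Z=1, X=0, Y=2) weight 1/45
  (Z=1, X=1, Y=2) weight 1/45
  (Z=1, X=2, Y=2) weight 1/45
  (Z=2, X=0, Y=1) weight 2/105
  (Z=2, X=1, Y=1) weight 2/105
  … 1 more
Group by Y:
  weight(Y=0) = 8/35
  weight(Y=1) = 2/35
  weight(Y=2) = 1/15
Total weight = 8/35 + 2/35 + 1/15 = 37/105
P(Y=0 | obs) = 8/35 / 37/105 = 24/37
P(Y=1 | obs) = 2/35 / 37/105 = 6/37
P(Y=2 | obs) = 1/15 / 37/105 = 7/37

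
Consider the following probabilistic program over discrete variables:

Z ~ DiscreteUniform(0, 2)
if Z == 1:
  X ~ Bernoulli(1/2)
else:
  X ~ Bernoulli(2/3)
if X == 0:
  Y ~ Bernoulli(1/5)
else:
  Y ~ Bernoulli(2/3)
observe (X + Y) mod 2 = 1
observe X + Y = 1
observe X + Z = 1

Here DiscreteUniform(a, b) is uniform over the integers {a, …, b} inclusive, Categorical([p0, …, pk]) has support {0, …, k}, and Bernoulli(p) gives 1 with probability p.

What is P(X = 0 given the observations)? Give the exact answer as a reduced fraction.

P(X = 0 | obs) = 9/29

Enumerate traces; 2 have nonzero weight after conditioning:
  (Z=0, X=1, Y=0) weight 2/27
  (Z=1, X=0, Y=1) weight 1/30
Group by X:
  weight(X=0) = 1/30
  weight(X=1) = 2/27
Total weight = 1/30 + 2/27 = 29/270
P(X=0 | obs) = 1/30 / 29/270 = 9/29
P(X=1 | obs) = 2/27 / 29/270 = 20/29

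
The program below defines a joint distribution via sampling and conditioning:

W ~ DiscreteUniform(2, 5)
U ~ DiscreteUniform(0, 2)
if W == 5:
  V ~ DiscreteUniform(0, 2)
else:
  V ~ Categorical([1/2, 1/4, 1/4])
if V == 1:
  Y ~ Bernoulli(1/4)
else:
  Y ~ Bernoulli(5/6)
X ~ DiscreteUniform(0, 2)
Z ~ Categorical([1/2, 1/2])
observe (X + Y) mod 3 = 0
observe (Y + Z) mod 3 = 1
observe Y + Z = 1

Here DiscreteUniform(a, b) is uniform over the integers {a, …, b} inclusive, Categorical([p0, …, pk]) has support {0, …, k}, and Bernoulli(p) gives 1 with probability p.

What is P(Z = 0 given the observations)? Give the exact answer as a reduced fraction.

Enumerate traces; 72 have nonzero weight after conditioning:
  (W=2, U=0, V=0, Y=0, X=0, Z=1) weight 1/864
  (W=2, U=0, V=0, Y=1, X=2, Z=0) weight 5/864
  (W=2, U=0, V=1, Y=0, X=0, Z=1) weight 1/384
  (W=2, U=0, V=1, Y=1, X=2, Z=0) weight 1/1152
  (W=2, U=0, V=2, Y=0, X=0, Z=1) weight 1/1728
  (W=2, U=0, V=2, Y=1, X=2, Z=0) weight 5/1728
  (W=2, U=1, V=0, Y=0, X=0, Z=1) weight 1/864
  (W=2, U=1, V=0, Y=1, X=2, Z=0) weight 5/864
  … 64 more
Group by Z:
  weight(Z=0) = 389/3456
  weight(Z=1) = 187/3456
Total weight = 389/3456 + 187/3456 = 1/6
P(Z=0 | obs) = 389/3456 / 1/6 = 389/576
P(Z=1 | obs) = 187/3456 / 1/6 = 187/576

P(Z = 0 | obs) = 389/576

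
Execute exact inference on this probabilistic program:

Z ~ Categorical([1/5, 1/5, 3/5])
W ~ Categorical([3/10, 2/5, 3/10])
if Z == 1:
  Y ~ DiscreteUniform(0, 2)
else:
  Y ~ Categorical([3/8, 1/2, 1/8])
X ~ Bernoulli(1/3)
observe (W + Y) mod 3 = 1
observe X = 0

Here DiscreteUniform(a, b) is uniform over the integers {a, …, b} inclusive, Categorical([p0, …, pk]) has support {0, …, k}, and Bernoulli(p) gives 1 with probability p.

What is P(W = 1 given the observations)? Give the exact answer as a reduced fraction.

Enumerate traces; 9 have nonzero weight after conditioning:
  (Z=0, W=0, Y=1, X=0) weight 1/50
  (Z=0, W=1, Y=0, X=0) weight 1/50
  (Z=0, W=2, Y=2, X=0) weight 1/200
  (Z=1, W=0, Y=1, X=0) weight 1/75
  (Z=1, W=1, Y=0, X=0) weight 4/225
  (Z=1, W=2, Y=2, X=0) weight 1/75
  (Z=2, W=0, Y=1, X=0) weight 3/50
  (Z=2, W=1, Y=0, X=0) weight 3/50
  … 1 more
Group by W:
  weight(W=0) = 7/75
  weight(W=1) = 22/225
  weight(W=2) = 1/30
Total weight = 7/75 + 22/225 + 1/30 = 101/450
P(W=0 | obs) = 7/75 / 101/450 = 42/101
P(W=1 | obs) = 22/225 / 101/450 = 44/101
P(W=2 | obs) = 1/30 / 101/450 = 15/101

P(W = 1 | obs) = 44/101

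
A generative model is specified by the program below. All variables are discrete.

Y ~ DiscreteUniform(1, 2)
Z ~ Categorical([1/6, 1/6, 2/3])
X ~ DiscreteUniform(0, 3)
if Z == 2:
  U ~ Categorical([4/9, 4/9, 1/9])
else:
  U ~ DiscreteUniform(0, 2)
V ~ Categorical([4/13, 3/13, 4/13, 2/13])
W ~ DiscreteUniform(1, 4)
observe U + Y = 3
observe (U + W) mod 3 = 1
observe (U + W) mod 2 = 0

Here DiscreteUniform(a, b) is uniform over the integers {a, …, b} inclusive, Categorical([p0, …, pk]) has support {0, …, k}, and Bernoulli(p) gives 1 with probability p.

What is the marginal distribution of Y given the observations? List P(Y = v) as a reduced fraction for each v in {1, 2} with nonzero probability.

Enumerate traces; 96 have nonzero weight after conditioning:
  (Y=1, Z=0, X=0, U=2, V=0, W=2) weight 1/1872
  (Y=1, Z=0, X=0, U=2, V=1, W=2) weight 1/2496
  (Y=1, Z=0, X=0, U=2, V=2, W=2) weight 1/1872
  (Y=1, Z=0, X=0, U=2, V=3, W=2) weight 1/3744
  (Y=1, Z=0, X=1, U=2, V=0, W=2) weight 1/1872
  (Y=1, Z=0, X=1, U=2, V=1, W=2) weight 1/2496
  (Y=1, Z=0, X=1, U=2, V=2, W=2) weight 1/1872
  (Y=1, Z=0, X=1, U=2, V=3, W=2) weight 1/3744
  (Y=2, Z=0, X=0, U=1, V=0, W=3) weight 1/1872
  … 87 more
Group by Y:
  weight(Y=1) = 5/216
  weight(Y=2) = 11/216
Total weight = 5/216 + 11/216 = 2/27
P(Y=1 | obs) = 5/216 / 2/27 = 5/16
P(Y=2 | obs) = 11/216 / 2/27 = 11/16

P(Y=1) = 5/16, P(Y=2) = 11/16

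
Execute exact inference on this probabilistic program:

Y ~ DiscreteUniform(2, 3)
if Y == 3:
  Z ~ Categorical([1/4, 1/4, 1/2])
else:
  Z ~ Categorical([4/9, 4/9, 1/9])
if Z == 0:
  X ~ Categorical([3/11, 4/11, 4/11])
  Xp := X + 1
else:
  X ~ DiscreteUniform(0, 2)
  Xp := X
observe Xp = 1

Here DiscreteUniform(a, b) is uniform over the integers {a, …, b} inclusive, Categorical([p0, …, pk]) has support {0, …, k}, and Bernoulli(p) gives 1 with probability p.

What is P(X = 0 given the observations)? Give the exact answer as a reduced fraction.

P(X = 0 | obs) = 225/742

Enumerate traces; 6 have nonzero weight after conditioning:
  (Y=2, Z=0, X=0) weight 2/33
  (Y=2, Z=1, X=1) weight 2/27
  (Y=2, Z=2, X=1) weight 1/54
  (Y=3, Z=0, X=0) weight 3/88
  (Y=3, Z=1, X=1) weight 1/24
  (Y=3, Z=2, X=1) weight 1/12
Group by X:
  weight(X=0) = 25/264
  weight(X=1) = 47/216
Total weight = 25/264 + 47/216 = 371/1188
P(X=0 | obs) = 25/264 / 371/1188 = 225/742
P(X=1 | obs) = 47/216 / 371/1188 = 517/742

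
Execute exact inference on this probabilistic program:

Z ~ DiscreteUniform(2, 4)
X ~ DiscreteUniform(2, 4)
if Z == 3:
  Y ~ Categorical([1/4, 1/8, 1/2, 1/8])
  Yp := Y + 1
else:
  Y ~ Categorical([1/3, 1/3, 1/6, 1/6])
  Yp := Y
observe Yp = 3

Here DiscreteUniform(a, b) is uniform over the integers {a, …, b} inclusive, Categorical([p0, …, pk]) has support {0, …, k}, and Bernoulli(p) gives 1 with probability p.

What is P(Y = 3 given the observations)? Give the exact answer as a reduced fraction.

Enumerate traces; 9 have nonzero weight after conditioning:
  (Z=2, X=2, Y=3) weight 1/54
  (Z=2, X=3, Y=3) weight 1/54
  (Z=2, X=4, Y=3) weight 1/54
  (Z=3, X=2, Y=2) weight 1/18
  (Z=3, X=3, Y=2) weight 1/18
  (Z=3, X=4, Y=2) weight 1/18
  (Z=4, X=2, Y=3) weight 1/54
  (Z=4, X=3, Y=3) weight 1/54
  … 1 more
Group by Y:
  weight(Y=2) = 1/6
  weight(Y=3) = 1/9
Total weight = 1/6 + 1/9 = 5/18
P(Y=2 | obs) = 1/6 / 5/18 = 3/5
P(Y=3 | obs) = 1/9 / 5/18 = 2/5

P(Y = 3 | obs) = 2/5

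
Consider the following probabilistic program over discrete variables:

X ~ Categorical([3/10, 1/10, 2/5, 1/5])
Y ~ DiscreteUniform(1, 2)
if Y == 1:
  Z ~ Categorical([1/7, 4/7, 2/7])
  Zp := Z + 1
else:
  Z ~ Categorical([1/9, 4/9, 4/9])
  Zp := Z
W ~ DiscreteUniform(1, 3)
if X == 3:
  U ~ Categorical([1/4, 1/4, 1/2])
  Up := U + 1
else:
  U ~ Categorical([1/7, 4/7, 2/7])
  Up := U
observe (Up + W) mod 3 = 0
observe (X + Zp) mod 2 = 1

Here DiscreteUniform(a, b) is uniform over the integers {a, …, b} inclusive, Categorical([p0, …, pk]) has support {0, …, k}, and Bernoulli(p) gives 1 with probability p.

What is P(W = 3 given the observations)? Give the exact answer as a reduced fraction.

P(W = 3 | obs) = 953/4186

Enumerate traces; 36 have nonzero weight after conditioning:
  (X=0, Y=1, Z=0, W=1, U=2) weight 1/490
  (X=0, Y=1, Z=0, W=2, U=1) weight 1/245
  (X=0, Y=1, Z=0, W=3, U=0) weight 1/980
  (X=0, Y=1, Z=2, W=1, U=2) weight 1/245
  (X=0, Y=1, Z=2, W=2, U=1) weight 2/245
  (X=0, Y=1, Z=2, W=3, U=0) weight 1/490
  (X=0, Y=2, Z=1, W=1, U=2) weight 2/315
  (X=0, Y=2, Z=1, W=2, U=1) weight 4/315
  … 28 more
Group by W:
  weight(W=1) = 2321/52920
  weight(W=2) = 829/10584
  weight(W=3) = 953/26460
Total weight = 2321/52920 + 829/10584 + 953/26460 = 299/1890
P(W=1 | obs) = 2321/52920 / 299/1890 = 2321/8372
P(W=2 | obs) = 829/10584 / 299/1890 = 4145/8372
P(W=3 | obs) = 953/26460 / 299/1890 = 953/4186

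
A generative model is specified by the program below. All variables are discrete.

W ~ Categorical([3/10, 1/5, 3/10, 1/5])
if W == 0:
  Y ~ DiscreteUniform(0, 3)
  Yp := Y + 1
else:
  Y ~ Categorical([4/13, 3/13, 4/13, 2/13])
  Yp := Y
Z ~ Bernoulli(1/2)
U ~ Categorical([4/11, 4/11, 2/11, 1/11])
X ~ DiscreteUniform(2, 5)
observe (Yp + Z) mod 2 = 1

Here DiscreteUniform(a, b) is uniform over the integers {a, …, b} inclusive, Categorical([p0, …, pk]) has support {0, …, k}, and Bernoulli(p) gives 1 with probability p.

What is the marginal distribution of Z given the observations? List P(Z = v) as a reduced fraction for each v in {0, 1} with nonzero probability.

P(Z=0) = 109/260, P(Z=1) = 151/260

Enumerate traces; 256 have nonzero weight after conditioning:
  (W=0, Y=0, Z=0, U=0, X=2) weight 3/880
  (W=0, Y=0, Z=0, U=0, X=3) weight 3/880
  (W=0, Y=0, Z=0, U=0, X=4) weight 3/880
  (W=0, Y=0, Z=0, U=0, X=5) weight 3/880
  (W=0, Y=0, Z=0, U=1, X=2) weight 3/880
  (W=0, Y=0, Z=0, U=1, X=3) weight 3/880
  (W=0, Y=0, Z=0, U=1, X=4) weight 3/880
  (W=0, Y=0, Z=0, U=1, X=5) weight 3/880
  (W=0, Y=1, Z=1, U=0, X=2) weight 3/880
  … 247 more
Group by Z:
  weight(Z=0) = 109/520
  weight(Z=1) = 151/520
Total weight = 109/520 + 151/520 = 1/2
P(Z=0 | obs) = 109/520 / 1/2 = 109/260
P(Z=1 | obs) = 151/520 / 1/2 = 151/260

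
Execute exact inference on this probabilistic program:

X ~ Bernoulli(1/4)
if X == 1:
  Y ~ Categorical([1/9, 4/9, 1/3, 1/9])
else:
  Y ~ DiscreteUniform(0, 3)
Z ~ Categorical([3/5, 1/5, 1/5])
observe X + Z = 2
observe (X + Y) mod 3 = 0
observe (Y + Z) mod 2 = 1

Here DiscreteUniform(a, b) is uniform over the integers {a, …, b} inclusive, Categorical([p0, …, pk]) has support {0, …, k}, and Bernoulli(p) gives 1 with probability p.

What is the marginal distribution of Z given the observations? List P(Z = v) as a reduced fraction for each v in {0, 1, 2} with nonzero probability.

Enumerate traces; 2 have nonzero weight after conditioning:
  (X=0, Y=3, Z=2) weight 3/80
  (X=1, Y=2, Z=1) weight 1/60
Group by Z:
  weight(Z=1) = 1/60
  weight(Z=2) = 3/80
Total weight = 1/60 + 3/80 = 13/240
P(Z=1 | obs) = 1/60 / 13/240 = 4/13
P(Z=2 | obs) = 3/80 / 13/240 = 9/13

P(Z=1) = 4/13, P(Z=2) = 9/13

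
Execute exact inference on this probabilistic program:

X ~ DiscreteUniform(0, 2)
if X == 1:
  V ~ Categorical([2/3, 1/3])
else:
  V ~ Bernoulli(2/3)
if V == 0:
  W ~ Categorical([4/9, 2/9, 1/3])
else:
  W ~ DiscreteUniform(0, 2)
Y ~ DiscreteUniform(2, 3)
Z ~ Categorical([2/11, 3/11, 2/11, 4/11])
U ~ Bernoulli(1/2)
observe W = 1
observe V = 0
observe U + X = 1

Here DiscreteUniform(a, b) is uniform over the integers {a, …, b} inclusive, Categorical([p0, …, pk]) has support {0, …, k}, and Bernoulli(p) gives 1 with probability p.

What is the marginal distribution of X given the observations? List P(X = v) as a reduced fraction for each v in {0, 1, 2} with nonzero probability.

P(X=0) = 1/3, P(X=1) = 2/3

Enumerate traces; 16 have nonzero weight after conditioning:
  (X=0, V=0, W=1, Y=2, Z=0, U=1) weight 1/891
  (X=0, V=0, W=1, Y=2, Z=1, U=1) weight 1/594
  (X=0, V=0, W=1, Y=2, Z=2, U=1) weight 1/891
  (X=0, V=0, W=1, Y=2, Z=3, U=1) weight 2/891
  (X=0, V=0, W=1, Y=3, Z=0, U=1) weight 1/891
  (X=0, V=0, W=1, Y=3, Z=1, U=1) weight 1/594
  (X=0, V=0, W=1, Y=3, Z=2, U=1) weight 1/891
  (X=0, V=0, W=1, Y=3, Z=3, U=1) weight 2/891
  (X=1, V=0, W=1, Y=2, Z=0, U=0) weight 2/891
  … 7 more
Group by X:
  weight(X=0) = 1/81
  weight(X=1) = 2/81
Total weight = 1/81 + 2/81 = 1/27
P(X=0 | obs) = 1/81 / 1/27 = 1/3
P(X=1 | obs) = 2/81 / 1/27 = 2/3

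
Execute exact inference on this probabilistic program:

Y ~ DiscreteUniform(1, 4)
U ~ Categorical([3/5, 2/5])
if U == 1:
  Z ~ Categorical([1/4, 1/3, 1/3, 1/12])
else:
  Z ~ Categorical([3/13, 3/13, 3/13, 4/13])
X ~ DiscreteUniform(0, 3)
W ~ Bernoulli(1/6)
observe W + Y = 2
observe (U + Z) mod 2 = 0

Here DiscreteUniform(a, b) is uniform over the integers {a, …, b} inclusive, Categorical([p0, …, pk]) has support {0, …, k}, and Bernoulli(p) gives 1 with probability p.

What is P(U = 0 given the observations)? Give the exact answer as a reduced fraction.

P(U = 0 | obs) = 108/173

Enumerate traces; 32 have nonzero weight after conditioning:
  (Y=1, U=0, Z=0, X=0, W=1) weight 3/2080
  (Y=1, U=0, Z=0, X=1, W=1) weight 3/2080
  (Y=1, U=0, Z=0, X=2, W=1) weight 3/2080
  (Y=1, U=0, Z=0, X=3, W=1) weight 3/2080
  (Y=1, U=0, Z=2, X=0, W=1) weight 3/2080
  (Y=1, U=0, Z=2, X=1, W=1) weight 3/2080
  (Y=1, U=0, Z=2, X=2, W=1) weight 3/2080
  (Y=1, U=0, Z=2, X=3, W=1) weight 3/2080
  (Y=1, U=1, Z=1, X=0, W=1) weight 1/720
  … 23 more
Group by U:
  weight(U=0) = 9/130
  weight(U=1) = 1/24
Total weight = 9/130 + 1/24 = 173/1560
P(U=0 | obs) = 9/130 / 173/1560 = 108/173
P(U=1 | obs) = 1/24 / 173/1560 = 65/173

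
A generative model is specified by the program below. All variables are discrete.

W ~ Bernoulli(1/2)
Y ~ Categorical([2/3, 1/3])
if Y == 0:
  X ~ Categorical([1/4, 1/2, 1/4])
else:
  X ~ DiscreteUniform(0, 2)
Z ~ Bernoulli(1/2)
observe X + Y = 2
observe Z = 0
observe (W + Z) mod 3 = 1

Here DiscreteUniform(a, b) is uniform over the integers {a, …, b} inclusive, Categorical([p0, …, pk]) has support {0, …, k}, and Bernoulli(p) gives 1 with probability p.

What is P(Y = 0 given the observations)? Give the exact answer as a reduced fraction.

P(Y = 0 | obs) = 3/5

Enumerate traces; 2 have nonzero weight after conditioning:
  (W=1, Y=0, X=2, Z=0) weight 1/24
  (W=1, Y=1, X=1, Z=0) weight 1/36
Group by Y:
  weight(Y=0) = 1/24
  weight(Y=1) = 1/36
Total weight = 1/24 + 1/36 = 5/72
P(Y=0 | obs) = 1/24 / 5/72 = 3/5
P(Y=1 | obs) = 1/36 / 5/72 = 2/5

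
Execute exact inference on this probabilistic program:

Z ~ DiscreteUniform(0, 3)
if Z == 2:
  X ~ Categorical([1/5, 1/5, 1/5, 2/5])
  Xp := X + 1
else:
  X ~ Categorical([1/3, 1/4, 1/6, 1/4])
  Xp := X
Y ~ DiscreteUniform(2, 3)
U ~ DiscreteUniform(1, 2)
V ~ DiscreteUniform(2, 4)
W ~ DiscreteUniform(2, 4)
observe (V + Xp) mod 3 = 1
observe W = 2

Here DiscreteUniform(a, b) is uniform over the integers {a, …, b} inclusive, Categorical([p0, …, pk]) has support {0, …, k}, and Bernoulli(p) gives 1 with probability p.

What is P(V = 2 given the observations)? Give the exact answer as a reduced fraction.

P(V = 2 | obs) = 7/40

Enumerate traces; 64 have nonzero weight after conditioning:
  (Z=0, X=0, Y=2, U=1, V=4, W=2) weight 1/432
  (Z=0, X=0, Y=2, U=2, V=4, W=2) weight 1/432
  (Z=0, X=0, Y=3, U=1, V=4, W=2) weight 1/432
  (Z=0, X=0, Y=3, U=2, V=4, W=2) weight 1/432
  (Z=0, X=1, Y=2, U=1, V=3, W=2) weight 1/576
  (Z=0, X=1, Y=2, U=2, V=3, W=2) weight 1/576
  (Z=0, X=1, Y=3, U=1, V=3, W=2) weight 1/576
  (Z=0, X=1, Y=3, U=2, V=3, W=2) weight 1/576
  (Z=0, X=2, Y=2, U=1, V=2, W=2) weight 1/864
  … 55 more
Group by V:
  weight(V=2) = 7/360
  weight(V=3) = 3/80
  weight(V=4) = 13/240
Total weight = 7/360 + 3/80 + 13/240 = 1/9
P(V=2 | obs) = 7/360 / 1/9 = 7/40
P(V=3 | obs) = 3/80 / 1/9 = 27/80
P(V=4 | obs) = 13/240 / 1/9 = 39/80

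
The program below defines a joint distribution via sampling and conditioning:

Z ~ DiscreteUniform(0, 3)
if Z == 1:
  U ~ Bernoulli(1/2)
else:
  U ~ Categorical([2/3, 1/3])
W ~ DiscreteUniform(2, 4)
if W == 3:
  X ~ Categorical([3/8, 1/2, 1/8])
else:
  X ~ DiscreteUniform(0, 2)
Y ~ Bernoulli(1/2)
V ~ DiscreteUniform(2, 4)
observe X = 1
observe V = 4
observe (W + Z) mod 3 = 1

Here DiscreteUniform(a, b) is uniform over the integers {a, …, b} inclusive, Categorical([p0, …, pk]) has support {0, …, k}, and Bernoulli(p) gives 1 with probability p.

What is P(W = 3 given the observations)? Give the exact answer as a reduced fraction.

Enumerate traces; 16 have nonzero weight after conditioning:
  (Z=0, U=0, W=4, X=1, Y=0, V=4) weight 1/324
  (Z=0, U=0, W=4, X=1, Y=1, V=4) weight 1/324
  (Z=0, U=1, W=4, X=1, Y=0, V=4) weight 1/648
  (Z=0, U=1, W=4, X=1, Y=1, V=4) weight 1/648
  (Z=1, U=0, W=3, X=1, Y=0, V=4) weight 1/288
  (Z=1, U=0, W=3, X=1, Y=1, V=4) weight 1/288
  (Z=1, U=1, W=3, X=1, Y=0, V=4) weight 1/288
  (Z=1, U=1, W=3, X=1, Y=1, V=4) weight 1/288
  (Z=2, U=0, W=2, X=1, Y=0, V=4) weight 1/324
  … 7 more
Group by W:
  weight(W=2) = 1/108
  weight(W=3) = 1/72
  weight(W=4) = 1/54
Total weight = 1/108 + 1/72 + 1/54 = 1/24
P(W=2 | obs) = 1/108 / 1/24 = 2/9
P(W=3 | obs) = 1/72 / 1/24 = 1/3
P(W=4 | obs) = 1/54 / 1/24 = 4/9

P(W = 3 | obs) = 1/3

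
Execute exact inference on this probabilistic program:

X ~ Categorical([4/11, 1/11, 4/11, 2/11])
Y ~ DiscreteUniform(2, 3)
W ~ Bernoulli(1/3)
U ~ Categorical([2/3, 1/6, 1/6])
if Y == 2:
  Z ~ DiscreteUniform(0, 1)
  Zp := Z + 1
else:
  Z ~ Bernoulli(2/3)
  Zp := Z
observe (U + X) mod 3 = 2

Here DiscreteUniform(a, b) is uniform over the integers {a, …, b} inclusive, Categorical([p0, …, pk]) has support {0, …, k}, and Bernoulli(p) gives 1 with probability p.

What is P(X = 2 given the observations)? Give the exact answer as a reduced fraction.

P(X = 2 | obs) = 16/23

Enumerate traces; 32 have nonzero weight after conditioning:
  (X=0, Y=2, W=0, U=2, Z=0) weight 1/99
  (X=0, Y=2, W=0, U=2, Z=1) weight 1/99
  (X=0, Y=2, W=1, U=2, Z=0) weight 1/198
  (X=0, Y=2, W=1, U=2, Z=1) weight 1/198
  (X=0, Y=3, W=0, U=2, Z=0) weight 2/297
  (X=0, Y=3, W=0, U=2, Z=1) weight 4/297
  (X=0, Y=3, W=1, U=2, Z=0) weight 1/297
  (X=0, Y=3, W=1, U=2, Z=1) weight 2/297
  (X=1, Y=2, W=0, U=1, Z=0) weight 1/396
  (X=2, Y=2, W=0, U=0, Z=0) weight 4/99
  … 22 more
Group by X:
  weight(X=0) = 2/33
  weight(X=1) = 1/66
  weight(X=2) = 8/33
  weight(X=3) = 1/33
Total weight = 2/33 + 1/66 + 8/33 + 1/33 = 23/66
P(X=0 | obs) = 2/33 / 23/66 = 4/23
P(X=1 | obs) = 1/66 / 23/66 = 1/23
P(X=2 | obs) = 8/33 / 23/66 = 16/23
P(X=3 | obs) = 1/33 / 23/66 = 2/23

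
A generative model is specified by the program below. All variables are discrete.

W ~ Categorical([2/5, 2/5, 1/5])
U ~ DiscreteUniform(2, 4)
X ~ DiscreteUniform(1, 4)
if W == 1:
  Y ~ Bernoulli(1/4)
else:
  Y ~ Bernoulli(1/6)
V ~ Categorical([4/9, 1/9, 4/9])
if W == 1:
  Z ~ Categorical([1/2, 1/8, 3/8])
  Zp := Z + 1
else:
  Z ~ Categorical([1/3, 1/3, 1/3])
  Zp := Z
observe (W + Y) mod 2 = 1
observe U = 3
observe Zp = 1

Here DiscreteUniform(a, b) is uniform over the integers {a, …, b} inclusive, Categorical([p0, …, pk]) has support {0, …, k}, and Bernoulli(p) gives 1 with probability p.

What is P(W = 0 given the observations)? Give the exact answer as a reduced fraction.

Enumerate traces; 36 have nonzero weight after conditioning:
  (W=0, U=3, X=1, Y=1, V=0, Z=1) weight 1/1215
  (W=0, U=3, X=1, Y=1, V=1, Z=1) weight 1/4860
  (W=0, U=3, X=1, Y=1, V=2, Z=1) weight 1/1215
  (W=0, U=3, X=2, Y=1, V=0, Z=1) weight 1/1215
  (W=0, U=3, X=2, Y=1, V=1, Z=1) weight 1/4860
  (W=0, U=3, X=2, Y=1, V=2, Z=1) weight 1/1215
  (W=0, U=3, X=3, Y=1, V=0, Z=1) weight 1/1215
  (W=0, U=3, X=3, Y=1, V=1, Z=1) weight 1/4860
  (W=1, U=3, X=1, Y=0, V=0, Z=0) weight 1/180
  (W=2, U=3, X=1, Y=1, V=0, Z=1) weight 1/2430
  … 26 more
Group by W:
  weight(W=0) = 1/135
  weight(W=1) = 1/20
  weight(W=2) = 1/270
Total weight = 1/135 + 1/20 + 1/270 = 11/180
P(W=0 | obs) = 1/135 / 11/180 = 4/33
P(W=1 | obs) = 1/20 / 11/180 = 9/11
P(W=2 | obs) = 1/270 / 11/180 = 2/33

P(W = 0 | obs) = 4/33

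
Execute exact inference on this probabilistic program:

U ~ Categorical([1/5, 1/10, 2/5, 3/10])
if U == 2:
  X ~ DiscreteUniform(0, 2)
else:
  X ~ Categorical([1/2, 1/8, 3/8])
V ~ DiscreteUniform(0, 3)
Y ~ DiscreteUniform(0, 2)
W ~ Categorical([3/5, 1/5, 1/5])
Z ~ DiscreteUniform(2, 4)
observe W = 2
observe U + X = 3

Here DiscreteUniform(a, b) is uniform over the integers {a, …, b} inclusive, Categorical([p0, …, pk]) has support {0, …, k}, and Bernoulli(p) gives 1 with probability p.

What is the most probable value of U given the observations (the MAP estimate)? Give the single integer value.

argmax_v P(U = v | obs) = 3

Enumerate traces; 108 have nonzero weight after conditioning:
  (U=1, X=2, V=0, Y=0, W=2, Z=2) weight 1/4800
  (U=1, X=2, V=0, Y=0, W=2, Z=3) weight 1/4800
  (U=1, X=2, V=0, Y=0, W=2, Z=4) weight 1/4800
  (U=1, X=2, V=0, Y=1, W=2, Z=2) weight 1/4800
  (U=1, X=2, V=0, Y=1, W=2, Z=3) weight 1/4800
  (U=1, X=2, V=0, Y=1, W=2, Z=4) weight 1/4800
  (U=1, X=2, V=0, Y=2, W=2, Z=2) weight 1/4800
  (U=1, X=2, V=0, Y=2, W=2, Z=3) weight 1/4800
  (U=2, X=1, V=0, Y=0, W=2, Z=2) weight 1/1350
  (U=3, X=0, V=0, Y=0, W=2, Z=2) weight 1/1200
  … 98 more
Group by U:
  weight(U=1) = 3/400
  weight(U=2) = 2/75
  weight(U=3) = 3/100
Total weight = 3/400 + 2/75 + 3/100 = 77/1200
P(U=1 | obs) = 3/400 / 77/1200 = 9/77
P(U=2 | obs) = 2/75 / 77/1200 = 32/77
P(U=3 | obs) = 3/100 / 77/1200 = 36/77
argmax = 3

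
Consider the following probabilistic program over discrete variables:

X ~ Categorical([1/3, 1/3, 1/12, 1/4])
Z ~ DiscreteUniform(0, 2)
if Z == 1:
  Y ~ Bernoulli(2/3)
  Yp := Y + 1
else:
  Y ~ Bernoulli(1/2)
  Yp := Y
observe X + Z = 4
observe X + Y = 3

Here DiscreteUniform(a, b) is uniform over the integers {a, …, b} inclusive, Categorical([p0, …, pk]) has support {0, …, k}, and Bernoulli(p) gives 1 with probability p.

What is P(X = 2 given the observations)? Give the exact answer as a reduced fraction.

Enumerate traces; 2 have nonzero weight after conditioning:
  (X=2, Z=2, Y=1) weight 1/72
  (X=3, Z=1, Y=0) weight 1/36
Group by X:
  weight(X=2) = 1/72
  weight(X=3) = 1/36
Total weight = 1/72 + 1/36 = 1/24
P(X=2 | obs) = 1/72 / 1/24 = 1/3
P(X=3 | obs) = 1/36 / 1/24 = 2/3

P(X = 2 | obs) = 1/3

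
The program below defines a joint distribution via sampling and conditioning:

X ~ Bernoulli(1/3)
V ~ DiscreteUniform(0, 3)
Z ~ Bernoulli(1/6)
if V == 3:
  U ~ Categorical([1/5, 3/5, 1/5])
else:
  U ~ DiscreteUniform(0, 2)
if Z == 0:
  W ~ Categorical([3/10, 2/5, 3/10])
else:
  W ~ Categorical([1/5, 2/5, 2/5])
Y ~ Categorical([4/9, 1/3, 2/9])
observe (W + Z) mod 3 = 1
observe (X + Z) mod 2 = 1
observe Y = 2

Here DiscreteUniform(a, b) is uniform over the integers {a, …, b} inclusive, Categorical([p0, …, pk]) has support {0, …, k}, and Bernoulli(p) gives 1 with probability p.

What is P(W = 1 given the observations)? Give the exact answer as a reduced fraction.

Enumerate traces; 24 have nonzero weight after conditioning:
  (X=0, V=0, Z=1, U=0, W=0, Y=2) weight 1/2430
  (X=0, V=0, Z=1, U=1, W=0, Y=2) weight 1/2430
  (X=0, V=0, Z=1, U=2, W=0, Y=2) weight 1/2430
  (X=0, V=1, Z=1, U=0, W=0, Y=2) weight 1/2430
  (X=0, V=1, Z=1, U=1, W=0, Y=2) weight 1/2430
  (X=0, V=1, Z=1, U=2, W=0, Y=2) weight 1/2430
  (X=0, V=2, Z=1, U=0, W=0, Y=2) weight 1/2430
  (X=0, V=2, Z=1, U=1, W=0, Y=2) weight 1/2430
  (X=1, V=0, Z=0, U=0, W=1, Y=2) weight 1/486
  … 15 more
Group by W:
  weight(W=0) = 2/405
  weight(W=1) = 2/81
Total weight = 2/405 + 2/81 = 4/135
P(W=0 | obs) = 2/405 / 4/135 = 1/6
P(W=1 | obs) = 2/81 / 4/135 = 5/6

P(W = 1 | obs) = 5/6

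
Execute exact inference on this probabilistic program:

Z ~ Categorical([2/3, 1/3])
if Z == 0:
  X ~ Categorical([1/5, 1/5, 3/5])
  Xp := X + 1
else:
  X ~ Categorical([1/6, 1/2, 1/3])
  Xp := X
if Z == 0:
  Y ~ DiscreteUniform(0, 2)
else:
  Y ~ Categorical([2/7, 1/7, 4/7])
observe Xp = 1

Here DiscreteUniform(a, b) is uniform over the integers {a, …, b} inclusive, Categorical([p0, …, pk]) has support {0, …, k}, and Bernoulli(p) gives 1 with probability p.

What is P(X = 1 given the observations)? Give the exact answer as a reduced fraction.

Enumerate traces; 6 have nonzero weight after conditioning:
  (Z=0, X=0, Y=0) weight 2/45
  (Z=0, X=0, Y=1) weight 2/45
  (Z=0, X=0, Y=2) weight 2/45
  (Z=1, X=1, Y=0) weight 1/21
  (Z=1, X=1, Y=1) weight 1/42
  (Z=1, X=1, Y=2) weight 2/21
Group by X:
  weight(X=0) = 2/15
  weight(X=1) = 1/6
Total weight = 2/15 + 1/6 = 3/10
P(X=0 | obs) = 2/15 / 3/10 = 4/9
P(X=1 | obs) = 1/6 / 3/10 = 5/9

P(X = 1 | obs) = 5/9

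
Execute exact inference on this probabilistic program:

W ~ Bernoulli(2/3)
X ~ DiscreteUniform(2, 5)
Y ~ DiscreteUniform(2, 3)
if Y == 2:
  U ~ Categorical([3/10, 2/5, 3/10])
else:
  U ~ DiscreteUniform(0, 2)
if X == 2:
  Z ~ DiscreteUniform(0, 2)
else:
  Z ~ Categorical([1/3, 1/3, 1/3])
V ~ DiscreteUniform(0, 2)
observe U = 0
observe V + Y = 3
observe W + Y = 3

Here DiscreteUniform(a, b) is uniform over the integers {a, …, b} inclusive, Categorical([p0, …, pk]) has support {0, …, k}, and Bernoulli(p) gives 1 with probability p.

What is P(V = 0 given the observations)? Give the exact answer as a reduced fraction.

Enumerate traces; 24 have nonzero weight after conditioning:
  (W=0, X=2, Y=3, U=0, Z=0, V=0) weight 1/648
  (W=0, X=2, Y=3, U=0, Z=1, V=0) weight 1/648
  (W=0, X=2, Y=3, U=0, Z=2, V=0) weight 1/648
  (W=0, X=3, Y=3, U=0, Z=0, V=0) weight 1/648
  (W=0, X=3, Y=3, U=0, Z=1, V=0) weight 1/648
  (W=0, X=3, Y=3, U=0, Z=2, V=0) weight 1/648
  (W=0, X=4, Y=3, U=0, Z=0, V=0) weight 1/648
  (W=0, X=4, Y=3, U=0, Z=1, V=0) weight 1/648
  (W=1, X=2, Y=2, U=0, Z=0, V=1) weight 1/360
  … 15 more
Group by V:
  weight(V=0) = 1/54
  weight(V=1) = 1/30
Total weight = 1/54 + 1/30 = 7/135
P(V=0 | obs) = 1/54 / 7/135 = 5/14
P(V=1 | obs) = 1/30 / 7/135 = 9/14

P(V = 0 | obs) = 5/14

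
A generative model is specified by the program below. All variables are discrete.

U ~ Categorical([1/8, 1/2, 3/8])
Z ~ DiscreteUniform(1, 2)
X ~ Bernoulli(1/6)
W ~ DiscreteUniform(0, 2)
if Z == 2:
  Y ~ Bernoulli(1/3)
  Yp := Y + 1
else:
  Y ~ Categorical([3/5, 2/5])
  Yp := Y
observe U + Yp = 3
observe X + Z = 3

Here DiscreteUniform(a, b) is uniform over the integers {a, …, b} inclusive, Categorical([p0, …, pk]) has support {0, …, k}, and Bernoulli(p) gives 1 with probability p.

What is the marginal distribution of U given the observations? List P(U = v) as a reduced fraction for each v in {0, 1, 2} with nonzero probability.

Enumerate traces; 6 have nonzero weight after conditioning:
  (U=1, Z=2, X=1, W=0, Y=1) weight 1/216
  (U=1, Z=2, X=1, W=1, Y=1) weight 1/216
  (U=1, Z=2, X=1, W=2, Y=1) weight 1/216
  (U=2, Z=2, X=1, W=0, Y=0) weight 1/144
  (U=2, Z=2, X=1, W=1, Y=0) weight 1/144
  (U=2, Z=2, X=1, W=2, Y=0) weight 1/144
Group by U:
  weight(U=1) = 1/72
  weight(U=2) = 1/48
Total weight = 1/72 + 1/48 = 5/144
P(U=1 | obs) = 1/72 / 5/144 = 2/5
P(U=2 | obs) = 1/48 / 5/144 = 3/5

P(U=1) = 2/5, P(U=2) = 3/5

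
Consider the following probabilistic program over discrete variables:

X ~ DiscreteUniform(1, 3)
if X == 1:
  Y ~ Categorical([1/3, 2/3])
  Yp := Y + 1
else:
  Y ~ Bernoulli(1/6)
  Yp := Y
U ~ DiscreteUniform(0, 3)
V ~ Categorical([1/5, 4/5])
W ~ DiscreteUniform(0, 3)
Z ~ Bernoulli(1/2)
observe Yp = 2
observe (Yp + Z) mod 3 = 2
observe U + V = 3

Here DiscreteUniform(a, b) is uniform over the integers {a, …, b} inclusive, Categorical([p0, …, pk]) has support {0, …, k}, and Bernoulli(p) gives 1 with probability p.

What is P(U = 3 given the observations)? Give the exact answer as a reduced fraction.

Enumerate traces; 8 have nonzero weight after conditioning:
  (X=1, Y=1, U=2, V=1, W=0, Z=0) weight 1/180
  (X=1, Y=1, U=2, V=1, W=1, Z=0) weight 1/180
  (X=1, Y=1, U=2, V=1, W=2, Z=0) weight 1/180
  (X=1, Y=1, U=2, V=1, W=3, Z=0) weight 1/180
  (X=1, Y=1, U=3, V=0, W=0, Z=0) weight 1/720
  (X=1, Y=1, U=3, V=0, W=1, Z=0) weight 1/720
  (X=1, Y=1, U=3, V=0, W=2, Z=0) weight 1/720
  (X=1, Y=1, U=3, V=0, W=3, Z=0) weight 1/720
Group by U:
  weight(U=2) = 1/45
  weight(U=3) = 1/180
Total weight = 1/45 + 1/180 = 1/36
P(U=2 | obs) = 1/45 / 1/36 = 4/5
P(U=3 | obs) = 1/180 / 1/36 = 1/5

P(U = 3 | obs) = 1/5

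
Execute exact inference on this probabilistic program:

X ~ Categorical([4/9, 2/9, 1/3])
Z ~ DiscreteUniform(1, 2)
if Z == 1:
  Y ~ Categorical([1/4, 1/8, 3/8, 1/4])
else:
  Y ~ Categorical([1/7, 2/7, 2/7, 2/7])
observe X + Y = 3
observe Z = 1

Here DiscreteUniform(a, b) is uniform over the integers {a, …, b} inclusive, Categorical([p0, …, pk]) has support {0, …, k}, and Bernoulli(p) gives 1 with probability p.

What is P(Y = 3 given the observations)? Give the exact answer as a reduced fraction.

P(Y = 3 | obs) = 8/17

Enumerate traces; 3 have nonzero weight after conditioning:
  (X=0, Z=1, Y=3) weight 1/18
  (X=1, Z=1, Y=2) weight 1/24
  (X=2, Z=1, Y=1) weight 1/48
Group by Y:
  weight(Y=1) = 1/48
  weight(Y=2) = 1/24
  weight(Y=3) = 1/18
Total weight = 1/48 + 1/24 + 1/18 = 17/144
P(Y=1 | obs) = 1/48 / 17/144 = 3/17
P(Y=2 | obs) = 1/24 / 17/144 = 6/17
P(Y=3 | obs) = 1/18 / 17/144 = 8/17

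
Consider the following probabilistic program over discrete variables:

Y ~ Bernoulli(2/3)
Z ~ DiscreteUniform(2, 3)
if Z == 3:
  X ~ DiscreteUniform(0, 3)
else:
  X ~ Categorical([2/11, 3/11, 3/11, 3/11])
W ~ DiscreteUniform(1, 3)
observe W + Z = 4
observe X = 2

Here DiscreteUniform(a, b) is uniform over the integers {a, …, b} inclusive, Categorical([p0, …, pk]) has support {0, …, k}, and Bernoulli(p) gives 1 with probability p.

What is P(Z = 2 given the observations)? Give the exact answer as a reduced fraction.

P(Z = 2 | obs) = 12/23

Enumerate traces; 4 have nonzero weight after conditioning:
  (Y=0, Z=2, X=2, W=2) weight 1/66
  (Y=0, Z=3, X=2, W=1) weight 1/72
  (Y=1, Z=2, X=2, W=2) weight 1/33
  (Y=1, Z=3, X=2, W=1) weight 1/36
Group by Z:
  weight(Z=2) = 1/22
  weight(Z=3) = 1/24
Total weight = 1/22 + 1/24 = 23/264
P(Z=2 | obs) = 1/22 / 23/264 = 12/23
P(Z=3 | obs) = 1/24 / 23/264 = 11/23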